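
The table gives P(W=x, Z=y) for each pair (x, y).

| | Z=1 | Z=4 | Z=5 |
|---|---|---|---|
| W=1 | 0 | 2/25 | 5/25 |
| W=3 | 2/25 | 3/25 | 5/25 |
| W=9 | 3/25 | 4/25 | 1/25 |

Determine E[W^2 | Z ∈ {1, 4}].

P(Z ∈ {1, 4}) = 14/25.
Σ W^2·P over the event = 1·(2/25) + 9·(2/25) + 9·(3/25) + 81·(3/25) + 81·(4/25) = 614/25.
E[W^2 | Z ∈ {1, 4}] = (614/25) / (14/25) = 307/7.

307/7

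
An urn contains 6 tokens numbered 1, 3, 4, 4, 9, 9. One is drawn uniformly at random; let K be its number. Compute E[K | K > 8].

P(K > 8) = 1/3.
Σ over the event: 9·1/3 = 3.
E[K | K > 8] = (3) / (1/3) = 9.

9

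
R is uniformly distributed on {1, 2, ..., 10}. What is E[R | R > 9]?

10

Given R > 9, R is equally likely to be any of {10}.
E[R | R > 9] = (10) / 1 = 10.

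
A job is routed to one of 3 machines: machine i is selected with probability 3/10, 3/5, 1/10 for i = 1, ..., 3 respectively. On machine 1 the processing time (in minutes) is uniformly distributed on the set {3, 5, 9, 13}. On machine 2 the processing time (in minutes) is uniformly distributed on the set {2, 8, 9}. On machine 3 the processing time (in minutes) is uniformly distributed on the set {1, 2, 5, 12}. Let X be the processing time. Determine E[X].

131/20

E[X | machine 1] = (3+5+9+13)/4 = 15/2.
E[X | machine 2] = (2+8+9)/3 = 19/3.
E[X | machine 3] = (1+2+5+12)/4 = 5.
E[X] = (3/10)·(15/2) + (3/5)·(19/3) + (1/10)·(5) = 131/20.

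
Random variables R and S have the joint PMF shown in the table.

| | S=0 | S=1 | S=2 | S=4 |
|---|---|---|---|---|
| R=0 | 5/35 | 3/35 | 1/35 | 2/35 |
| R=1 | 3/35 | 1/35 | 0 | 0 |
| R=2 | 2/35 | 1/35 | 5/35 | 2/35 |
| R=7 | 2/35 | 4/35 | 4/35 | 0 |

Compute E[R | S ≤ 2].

90/31

P(S ≤ 2) = 31/35.
Summing R·P(R=x,S=y) over the conditioning event gives 18/7.
E[R | S ≤ 2] = (18/7) / (31/35) = 90/31.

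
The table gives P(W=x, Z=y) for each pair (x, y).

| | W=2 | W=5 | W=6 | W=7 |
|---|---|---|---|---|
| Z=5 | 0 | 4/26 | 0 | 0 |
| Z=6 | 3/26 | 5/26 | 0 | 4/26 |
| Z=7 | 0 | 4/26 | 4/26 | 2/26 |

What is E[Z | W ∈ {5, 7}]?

P(W ∈ {5, 7}) = 19/26.
Σ Z·P over the event = 5·(4/26) + 6·(5/26) + 7·(4/26) + 6·(4/26) + 7·(2/26) = 58/13.
E[Z | W ∈ {5, 7}] = (58/13) / (19/26) = 116/19.

116/19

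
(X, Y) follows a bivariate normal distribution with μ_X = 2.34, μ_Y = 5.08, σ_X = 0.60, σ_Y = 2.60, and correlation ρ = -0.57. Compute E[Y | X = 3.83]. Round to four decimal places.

1.3997

For a bivariate normal, E[Y | X=x] = μ_Y + ρ·(σ_Y/σ_X)·(x − μ_X).
E[Y | X=3.83] = 5.08 + (-0.57)·(2.60/0.60)·(3.83 − (2.34)) = 5.08 + (-2.47)·(1.49) = 1.3997.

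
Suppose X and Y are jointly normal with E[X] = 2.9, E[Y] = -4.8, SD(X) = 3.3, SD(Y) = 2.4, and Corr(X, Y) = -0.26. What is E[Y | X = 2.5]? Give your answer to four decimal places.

The regression of Y on X has slope ρ·σ_Y/σ_X and passes through (μ_X, μ_Y).
E[Y | X=2.5] = -4.8 + (-0.26)·(2.4/3.3)·(2.5 − (2.9)) = -4.8 + (-0.18909)·(-0.4) = -4.7244.

-4.7244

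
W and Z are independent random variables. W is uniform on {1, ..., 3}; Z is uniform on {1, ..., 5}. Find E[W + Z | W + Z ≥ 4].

67/12

P(W + Z ≥ 4) = 4/5.
Summing (W+Z)·P(x,y) over outcomes with W + Z ≥ 4 gives 67/15.
E[W + Z | W + Z ≥ 4] = (67/15) / (4/5) = 67/12.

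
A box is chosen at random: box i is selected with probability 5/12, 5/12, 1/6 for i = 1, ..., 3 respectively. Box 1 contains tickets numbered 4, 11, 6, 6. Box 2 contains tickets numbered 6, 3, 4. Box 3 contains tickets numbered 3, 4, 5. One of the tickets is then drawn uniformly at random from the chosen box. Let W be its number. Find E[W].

E[W | box 1] = (4+11+6+6)/4 = 27/4.
E[W | box 2] = (6+3+4)/3 = 13/3.
E[W | box 3] = (3+4+5)/3 = 4.
E[W] = (5/12)·(27/4) + (5/12)·(13/3) + (1/6)·(4) = 761/144.

761/144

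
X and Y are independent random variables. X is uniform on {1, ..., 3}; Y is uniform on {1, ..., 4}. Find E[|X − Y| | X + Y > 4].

4/3

Outcomes with X + Y > 4: (1,4), (2,3), (2,4), (3,2), (3,3), (3,4), each with probability 1/12.
E[|X − Y| | X + Y > 4] = (3 + 1 + 2 + 1 + 0 + 1) / 6 = 4/3.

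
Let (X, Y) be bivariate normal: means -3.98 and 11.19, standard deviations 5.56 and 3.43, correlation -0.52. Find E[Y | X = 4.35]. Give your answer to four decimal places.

For a bivariate normal, E[Y | X=x] = μ_Y + ρ·(σ_Y/σ_X)·(x − μ_X).
E[Y | X=4.35] = 11.19 + (-0.52)·(3.43/5.56)·(4.35 − (-3.98)) = 11.19 + (-0.32079)·(8.33) = 8.5178.

8.5178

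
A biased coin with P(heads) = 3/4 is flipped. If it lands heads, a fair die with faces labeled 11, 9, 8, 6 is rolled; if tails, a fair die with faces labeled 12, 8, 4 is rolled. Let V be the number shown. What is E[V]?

E[V | heads] = (11+9+8+6)/4 = 17/2.
E[V | tails] = (12+8+4)/3 = 8.
By the law of total expectation,
E[V] = (3/4)·(17/2) + (1/4)·(8) = 67/8.

67/8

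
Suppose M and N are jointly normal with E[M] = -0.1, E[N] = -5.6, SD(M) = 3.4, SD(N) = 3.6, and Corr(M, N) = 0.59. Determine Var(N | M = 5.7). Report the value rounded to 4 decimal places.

Var(N | M=x) = (1 − ρ²)·σ_N².
Var(N | M=5.7) = (3.6)²·(1 − (0.59)²) = 12.96·0.6519 = 8.4486.

8.4486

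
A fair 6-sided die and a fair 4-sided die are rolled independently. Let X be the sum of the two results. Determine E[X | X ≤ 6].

P(X ≤ 6) = 7/12.
Σ over the event: 2·1/24 + 3·1/12 + 4·1/8 + 5·1/6 + 6·1/6 = 8/3.
E[X | X ≤ 6] = (8/3) / (7/12) = 32/7.

32/7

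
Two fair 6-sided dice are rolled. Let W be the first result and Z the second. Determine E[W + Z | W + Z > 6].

P(W + Z > 6) = 7/12.
Summing (W+Z)·P(x,y) over outcomes with W + Z > 6 gives 91/18.
E[W + Z | W + Z > 6] = (91/18) / (7/12) = 26/3.

26/3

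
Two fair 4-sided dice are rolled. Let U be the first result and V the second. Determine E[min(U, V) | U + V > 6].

10/3

P(U + V > 6) = 3/16.
Summing min(U,V)·P(x,y) over outcomes with U + V > 6 gives 5/8.
E[min(U, V) | U + V > 6] = (5/8) / (3/16) = 10/3.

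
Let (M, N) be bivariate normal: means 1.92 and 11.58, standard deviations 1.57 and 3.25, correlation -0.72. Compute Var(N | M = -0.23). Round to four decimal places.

5.0869

Var(N | M=x) = (1 − ρ²)·σ_N².
Var(N | M=-0.23) = (3.25)²·(1 − (-0.72)²) = 10.5625·0.4816 = 5.0869.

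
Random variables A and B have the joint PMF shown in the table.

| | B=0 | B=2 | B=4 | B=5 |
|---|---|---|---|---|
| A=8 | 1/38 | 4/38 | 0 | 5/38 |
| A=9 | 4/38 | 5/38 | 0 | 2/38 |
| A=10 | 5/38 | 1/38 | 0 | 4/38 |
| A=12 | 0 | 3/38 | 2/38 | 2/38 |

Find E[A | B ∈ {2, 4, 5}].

P(B ∈ {2, 4, 5}) = 14/19.
Summing A·P(A=x,B=y) over the conditioning event gives 269/38.
E[A | B ∈ {2, 4, 5}] = (269/38) / (14/19) = 269/28.

269/28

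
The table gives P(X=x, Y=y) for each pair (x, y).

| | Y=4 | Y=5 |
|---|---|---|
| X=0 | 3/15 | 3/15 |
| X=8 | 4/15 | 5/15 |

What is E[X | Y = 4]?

32/7

P(Y = 4) = 7/15.
Σ X·P over the event = 0·(3/15) + 8·(4/15) = 32/15.
E[X | Y = 4] = (32/15) / (7/15) = 32/7.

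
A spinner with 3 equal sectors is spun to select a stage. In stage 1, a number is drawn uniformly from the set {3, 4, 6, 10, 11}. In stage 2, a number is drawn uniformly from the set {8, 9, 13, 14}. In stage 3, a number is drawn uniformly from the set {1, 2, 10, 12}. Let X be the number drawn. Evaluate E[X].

481/60

E[X | stage 1] = (3+4+6+10+11)/5 = 34/5.
E[X | stage 2] = (8+9+13+14)/4 = 11.
E[X | stage 3] = (1+2+10+12)/4 = 25/4.
E[X] = (1/3)·(34/5) + (1/3)·(11) + (1/3)·(25/4) = 481/60.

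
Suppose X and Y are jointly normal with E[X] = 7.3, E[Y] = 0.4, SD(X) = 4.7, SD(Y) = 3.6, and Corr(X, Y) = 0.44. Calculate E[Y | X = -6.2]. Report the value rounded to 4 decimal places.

-4.1498

E[Y | X=x] = μ_Y + ρ(σ_Y/σ_X)(x − μ_X) for jointly normal variables.
E[Y | X=-6.2] = 0.4 + (0.44)·(3.6/4.7)·(-6.2 − (7.3)) = 0.4 + (0.33702)·(-13.5) = -4.1498.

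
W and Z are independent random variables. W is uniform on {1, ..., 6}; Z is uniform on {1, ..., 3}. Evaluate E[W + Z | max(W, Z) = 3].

24/5

Outcomes with max(W, Z) = 3: (1,3), (2,3), (3,1), (3,2), (3,3), each with probability 1/18.
E[W + Z | max(W, Z) = 3] = (4 + 5 + 4 + 5 + 6) / 5 = 24/5.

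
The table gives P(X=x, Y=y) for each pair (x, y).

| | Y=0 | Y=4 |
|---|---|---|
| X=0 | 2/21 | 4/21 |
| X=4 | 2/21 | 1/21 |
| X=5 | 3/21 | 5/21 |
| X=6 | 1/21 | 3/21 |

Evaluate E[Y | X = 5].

P(X = 5) = 8/21.
Σ Y·P over the event = 0·(3/21) + 4·(5/21) = 20/21.
E[Y | X = 5] = (20/21) / (8/21) = 5/2.

5/2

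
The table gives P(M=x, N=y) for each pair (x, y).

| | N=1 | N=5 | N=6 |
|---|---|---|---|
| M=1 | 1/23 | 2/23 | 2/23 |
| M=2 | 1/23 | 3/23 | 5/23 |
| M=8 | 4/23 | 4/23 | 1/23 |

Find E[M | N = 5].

P(N = 5) = 9/23.
Σ M·P over the event = 1·(2/23) + 2·(3/23) + 8·(4/23) = 40/23.
E[M | N = 5] = (40/23) / (9/23) = 40/9.

40/9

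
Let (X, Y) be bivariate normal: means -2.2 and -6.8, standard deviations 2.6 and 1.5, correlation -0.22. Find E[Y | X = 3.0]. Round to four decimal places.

The regression of Y on X has slope ρ·σ_Y/σ_X and passes through (μ_X, μ_Y).
E[Y | X=3.0] = -6.8 + (-0.22)·(1.5/2.6)·(3.0 − (-2.2)) = -6.8 + (-0.12692)·(5.2) = -7.4600.

-7.4600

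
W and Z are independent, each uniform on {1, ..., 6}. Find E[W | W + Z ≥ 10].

16/3

Outcomes with W + Z ≥ 10: (4,6), (5,5), (5,6), (6,4), (6,5), (6,6), each with probability 1/36.
E[W | W + Z ≥ 10] = (4 + 5 + 5 + 6 + 6 + 6) / 6 = 16/3.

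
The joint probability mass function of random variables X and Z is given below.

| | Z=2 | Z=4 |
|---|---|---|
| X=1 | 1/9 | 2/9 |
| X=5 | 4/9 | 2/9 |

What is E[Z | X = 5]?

P(X = 5) = 2/3.
Σ Z·P over the event = 2·(4/9) + 4·(2/9) = 16/9.
E[Z | X = 5] = (16/9) / (2/3) = 8/3.

8/3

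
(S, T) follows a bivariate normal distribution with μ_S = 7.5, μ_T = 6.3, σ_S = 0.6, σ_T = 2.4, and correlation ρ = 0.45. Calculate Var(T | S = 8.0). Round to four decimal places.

4.5936

For a bivariate normal, Var(T | S=x) = σ_T²(1 − ρ²).
Var(T | S=8.0) = (2.4)²·(1 − (0.45)²) = 5.76·0.7975 = 4.5936.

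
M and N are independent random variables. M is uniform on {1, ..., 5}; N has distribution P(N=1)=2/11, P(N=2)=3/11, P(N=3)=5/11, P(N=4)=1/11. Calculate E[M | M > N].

P(M > N) = 28/55.
Summing M·P(x,y) over outcomes with M > N gives 114/55.
E[M | M > N] = (114/55) / (28/55) = 57/14.

57/14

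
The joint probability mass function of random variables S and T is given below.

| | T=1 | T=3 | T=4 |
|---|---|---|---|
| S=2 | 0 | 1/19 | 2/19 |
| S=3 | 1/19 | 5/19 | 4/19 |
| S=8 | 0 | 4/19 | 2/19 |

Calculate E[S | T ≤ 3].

P(T ≤ 3) = 11/19.
Σ S·P over the event = 2·(1/19) + 3·(1/19) + 3·(5/19) + 8·(4/19) = 52/19.
E[S | T ≤ 3] = (52/19) / (11/19) = 52/11.

52/11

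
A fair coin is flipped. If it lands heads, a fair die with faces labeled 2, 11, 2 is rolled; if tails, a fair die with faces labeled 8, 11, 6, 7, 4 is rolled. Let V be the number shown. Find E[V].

61/10

E[V | heads] = (2+11+2)/3 = 5.
E[V | tails] = (8+11+6+7+4)/5 = 36/5.
E[V] = (1/2)·(5) + (1/2)·(36/5) = 61/10.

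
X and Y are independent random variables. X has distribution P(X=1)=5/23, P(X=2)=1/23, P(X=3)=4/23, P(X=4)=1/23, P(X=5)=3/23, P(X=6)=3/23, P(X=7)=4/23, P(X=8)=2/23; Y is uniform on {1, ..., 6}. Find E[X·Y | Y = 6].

P(Y = 6) = 1/6.
Summing XY·P(x,y) over outcomes with Y = 6 gives 100/23.
E[X·Y | Y = 6] = (100/23) / (1/6) = 600/23.

600/23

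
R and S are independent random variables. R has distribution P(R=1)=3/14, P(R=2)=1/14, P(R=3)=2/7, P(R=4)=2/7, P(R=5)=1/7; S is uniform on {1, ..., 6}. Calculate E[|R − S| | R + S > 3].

146/77

P(R + S > 3) = 11/12.
Summing |R−S|·P(x,y) over outcomes with R + S > 3 gives 73/42.
E[|R − S| | R + S > 3] = (73/42) / (11/12) = 146/77.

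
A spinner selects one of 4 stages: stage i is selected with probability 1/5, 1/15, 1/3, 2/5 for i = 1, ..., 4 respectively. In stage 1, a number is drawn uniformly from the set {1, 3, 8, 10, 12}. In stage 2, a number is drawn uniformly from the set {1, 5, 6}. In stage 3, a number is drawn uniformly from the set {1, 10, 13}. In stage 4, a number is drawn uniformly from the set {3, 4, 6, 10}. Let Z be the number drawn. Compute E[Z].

989/150

E[Z | stage 1] = (1+3+8+10+12)/5 = 34/5.
E[Z | stage 2] = (1+5+6)/3 = 4.
E[Z | stage 3] = (1+10+13)/3 = 8.
E[Z | stage 4] = (3+4+6+10)/4 = 23/4.
E[Z] = (1/5)·(34/5) + (1/15)·(4) + (1/3)·(8) + (2/5)·(23/4) = 989/150.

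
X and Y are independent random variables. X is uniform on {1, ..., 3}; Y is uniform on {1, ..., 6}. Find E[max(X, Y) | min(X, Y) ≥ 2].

Outcomes with min(X, Y) ≥ 2: (2,2), (2,3), (2,4), (2,5), (2,6), (3,2), (3,3), (3,4), (3,5), (3,6), each with probability 1/18.
E[max(X, Y) | min(X, Y) ≥ 2] = (2 + 3 + 4 + 5 + 6 + 3 + 3 + 4 + 5 + 6) / 10 = 41/10.

41/10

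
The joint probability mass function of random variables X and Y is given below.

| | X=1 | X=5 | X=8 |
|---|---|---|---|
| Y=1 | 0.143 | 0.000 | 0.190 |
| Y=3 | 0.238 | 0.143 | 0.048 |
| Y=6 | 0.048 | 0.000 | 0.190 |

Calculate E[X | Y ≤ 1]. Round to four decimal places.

4.9940

P(Y ≤ 1) = 0.333.
Summing X·P(X=x,Y=y) over the conditioning event gives 1.663.
E[X | Y ≤ 1] = (1.663) / (0.333) = 4.9940.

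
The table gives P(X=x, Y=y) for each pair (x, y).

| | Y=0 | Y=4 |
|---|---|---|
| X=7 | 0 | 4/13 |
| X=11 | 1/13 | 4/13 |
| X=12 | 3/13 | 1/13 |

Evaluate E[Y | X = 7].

P(X = 7) = 4/13.
Σ Y·P over the event = 4·(4/13) = 16/13.
E[Y | X = 7] = (16/13) / (4/13) = 4.

4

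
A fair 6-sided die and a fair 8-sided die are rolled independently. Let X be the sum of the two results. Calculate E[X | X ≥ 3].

382/47

P(X ≥ 3) = 47/48.
E[X | X ≥ 3] = (191/24) / (47/48) = 382/47.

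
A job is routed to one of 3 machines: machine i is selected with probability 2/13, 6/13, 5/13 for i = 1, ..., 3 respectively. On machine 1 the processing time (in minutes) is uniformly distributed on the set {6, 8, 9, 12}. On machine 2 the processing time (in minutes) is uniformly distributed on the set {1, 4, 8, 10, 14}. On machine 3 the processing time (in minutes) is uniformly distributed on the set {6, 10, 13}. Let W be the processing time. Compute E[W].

3307/390

E[W | machine 1] = (6+8+9+12)/4 = 35/4.
E[W | machine 2] = (1+4+8+10+14)/5 = 37/5.
E[W | machine 3] = (6+10+13)/3 = 29/3.
By the law of total expectation,
E[W] = (2/13)·(35/4) + (6/13)·(37/5) + (5/13)·(29/3) = 3307/390.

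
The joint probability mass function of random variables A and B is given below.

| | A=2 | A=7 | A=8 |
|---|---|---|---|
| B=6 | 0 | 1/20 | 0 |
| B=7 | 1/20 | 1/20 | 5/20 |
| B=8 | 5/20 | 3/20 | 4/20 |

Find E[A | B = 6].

7

P(B = 6) = 1/20.
Σ A·P over the event = 7·(1/20) = 7/20.
E[A | B = 6] = (7/20) / (1/20) = 7.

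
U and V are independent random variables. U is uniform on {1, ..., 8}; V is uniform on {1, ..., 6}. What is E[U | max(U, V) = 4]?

22/7

Outcomes with max(U, V) = 4: (1,4), (2,4), (3,4), (4,1), (4,2), (4,3), (4,4), each with probability 1/48.
E[U | max(U, V) = 4] = (1 + 2 + 3 + 4 + 4 + 4 + 4) / 7 = 22/7.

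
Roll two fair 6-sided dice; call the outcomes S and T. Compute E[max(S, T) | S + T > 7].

P(S + T > 7) = 5/12.
Summing max(S,T)·P(x,y) over outcomes with S + T > 7 gives 83/36.
E[max(S, T) | S + T > 7] = (83/36) / (5/12) = 83/15.

83/15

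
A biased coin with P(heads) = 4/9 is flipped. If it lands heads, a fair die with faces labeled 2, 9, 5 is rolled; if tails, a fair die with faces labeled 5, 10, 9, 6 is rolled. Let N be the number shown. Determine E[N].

E[N | heads] = (2+9+5)/3 = 16/3.
E[N | tails] = (5+10+9+6)/4 = 15/2.
By the law of total expectation,
E[N] = (4/9)·(16/3) + (5/9)·(15/2) = 353/54.

353/54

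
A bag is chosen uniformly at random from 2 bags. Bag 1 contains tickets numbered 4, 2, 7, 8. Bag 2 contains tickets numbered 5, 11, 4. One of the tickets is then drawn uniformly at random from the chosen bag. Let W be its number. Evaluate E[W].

143/24

E[W | bag 1] = (4+2+7+8)/4 = 21/4.
E[W | bag 2] = (5+11+4)/3 = 20/3.
By the law of total expectation,
E[W] = (1/2)·(21/4) + (1/2)·(20/3) = 143/24.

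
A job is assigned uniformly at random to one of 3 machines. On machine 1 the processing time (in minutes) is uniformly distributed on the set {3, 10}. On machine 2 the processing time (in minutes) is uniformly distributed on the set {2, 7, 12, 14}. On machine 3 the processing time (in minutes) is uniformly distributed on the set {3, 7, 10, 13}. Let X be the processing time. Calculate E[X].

47/6

E[X | machine 1] = (3+10)/2 = 13/2.
E[X | machine 2] = (2+7+12+14)/4 = 35/4.
E[X | machine 3] = (3+7+10+13)/4 = 33/4.
E[X] = (1/3)·(13/2) + (1/3)·(35/4) + (1/3)·(33/4) = 47/6.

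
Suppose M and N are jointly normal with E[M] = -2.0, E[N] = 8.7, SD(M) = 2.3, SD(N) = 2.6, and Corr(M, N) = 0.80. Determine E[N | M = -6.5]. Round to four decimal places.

E[N | M=x] = μ_N + ρ(σ_N/σ_M)(x − μ_M) for jointly normal variables.
E[N | M=-6.5] = 8.7 + (0.80)·(2.6/2.3)·(-6.5 − (-2.0)) = 8.7 + (0.90435)·(-4.5) = 4.6304.

4.6304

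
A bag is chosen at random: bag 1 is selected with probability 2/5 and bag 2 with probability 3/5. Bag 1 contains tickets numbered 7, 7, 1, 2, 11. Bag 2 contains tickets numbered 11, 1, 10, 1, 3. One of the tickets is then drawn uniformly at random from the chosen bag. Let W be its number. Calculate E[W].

E[W | bag 1] = (7+7+1+2+11)/5 = 28/5.
E[W | bag 2] = (11+1+10+1+3)/5 = 26/5.
By the law of total expectation,
E[W] = (2/5)·(28/5) + (3/5)·(26/5) = 134/25.

134/25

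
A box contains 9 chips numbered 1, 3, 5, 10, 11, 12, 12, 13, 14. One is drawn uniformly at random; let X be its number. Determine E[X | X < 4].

2

P(X < 4) = 2/9.
Σ over the event: 1·1/9 + 3·1/9 = 4/9.
E[X | X < 4] = (4/9) / (2/9) = 2.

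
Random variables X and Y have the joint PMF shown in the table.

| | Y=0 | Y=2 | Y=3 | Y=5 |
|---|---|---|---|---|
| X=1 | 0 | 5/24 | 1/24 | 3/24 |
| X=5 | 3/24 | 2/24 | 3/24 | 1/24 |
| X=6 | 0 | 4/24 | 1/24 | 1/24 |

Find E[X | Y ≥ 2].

25/7

P(Y ≥ 2) = 7/8.
Summing X·P(X=x,Y=y) over the conditioning event gives 25/8.
E[X | Y ≥ 2] = (25/8) / (7/8) = 25/7.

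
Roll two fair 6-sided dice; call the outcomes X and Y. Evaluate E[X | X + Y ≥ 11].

17/3

P(X + Y ≥ 11) = 1/12.
Summing X·P(x,y) over outcomes with X + Y ≥ 11 gives 17/36.
E[X | X + Y ≥ 11] = (17/36) / (1/12) = 17/3.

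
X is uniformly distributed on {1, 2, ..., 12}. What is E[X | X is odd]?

Given X is odd, X is equally likely to be any of {1, 3, 5, 7, 9, 11}.
E[X | X is odd] = (1 + 3 + 5 + 7 + 9 + 11) / 6 = 6.

6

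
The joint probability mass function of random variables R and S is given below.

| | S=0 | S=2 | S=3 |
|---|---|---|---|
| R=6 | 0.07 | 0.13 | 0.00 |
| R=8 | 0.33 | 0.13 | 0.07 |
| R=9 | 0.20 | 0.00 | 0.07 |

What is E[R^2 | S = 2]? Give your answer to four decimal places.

P(S = 2) = 0.26.
Σ R^2·P over the event = 36·(0.13) + 64·(0.13) = 13.00.
E[R^2 | S = 2] = (13.00) / (0.26) = 50.0000.

50.0000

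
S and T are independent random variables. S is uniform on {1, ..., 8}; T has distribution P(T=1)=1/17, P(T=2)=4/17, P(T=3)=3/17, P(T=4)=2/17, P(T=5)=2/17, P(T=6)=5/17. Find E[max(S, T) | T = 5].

23/4

P(T = 5) = 2/17.
Summing max(S,T)·P(x,y) over outcomes with T = 5 gives 23/34.
E[max(S, T) | T = 5] = (23/34) / (2/17) = 23/4.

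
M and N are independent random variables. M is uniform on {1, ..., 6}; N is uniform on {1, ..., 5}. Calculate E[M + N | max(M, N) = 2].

10/3

P(max(M, N) = 2) = 1/10.
Summing (M+N)·P(x,y) over outcomes with max(M, N) = 2 gives 1/3.
E[M + N | max(M, N) = 2] = (1/3) / (1/10) = 10/3.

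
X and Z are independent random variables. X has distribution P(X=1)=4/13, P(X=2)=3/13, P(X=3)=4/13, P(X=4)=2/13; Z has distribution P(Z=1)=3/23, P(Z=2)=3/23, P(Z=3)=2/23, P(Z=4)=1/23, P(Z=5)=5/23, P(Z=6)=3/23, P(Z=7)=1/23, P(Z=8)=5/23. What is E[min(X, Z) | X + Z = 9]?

P(X + Z = 9) = 45/299.
Summing min(X,Z)·P(x,y) over outcomes with X + Z = 9 gives 102/299.
E[min(X, Z) | X + Z = 9] = (102/299) / (45/299) = 34/15.

34/15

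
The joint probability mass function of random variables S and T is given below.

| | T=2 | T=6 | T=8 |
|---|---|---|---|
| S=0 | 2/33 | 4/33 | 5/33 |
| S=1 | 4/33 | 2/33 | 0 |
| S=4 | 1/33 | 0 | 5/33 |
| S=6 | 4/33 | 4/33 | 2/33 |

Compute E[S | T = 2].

32/11

P(T = 2) = 1/3.
Σ S·P over the event = 0·(2/33) + 1·(4/33) + 4·(1/33) + 6·(4/33) = 32/33.
E[S | T = 2] = (32/33) / (1/3) = 32/11.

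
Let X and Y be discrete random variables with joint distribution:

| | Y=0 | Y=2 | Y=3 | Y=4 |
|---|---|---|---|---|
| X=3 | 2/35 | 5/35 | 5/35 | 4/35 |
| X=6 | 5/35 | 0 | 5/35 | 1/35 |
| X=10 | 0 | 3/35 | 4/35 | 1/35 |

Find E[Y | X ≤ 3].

41/16

P(X ≤ 3) = 16/35.
Σ Y·P over the event = 0·(2/35) + 2·(5/35) + 3·(5/35) + 4·(4/35) = 41/35.
E[Y | X ≤ 3] = (41/35) / (16/35) = 41/16.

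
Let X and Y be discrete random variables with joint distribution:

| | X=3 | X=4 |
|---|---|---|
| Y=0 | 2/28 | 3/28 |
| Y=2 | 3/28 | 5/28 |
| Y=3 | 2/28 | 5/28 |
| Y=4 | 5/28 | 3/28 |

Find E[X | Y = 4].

P(Y = 4) = 2/7.
Σ X·P over the event = 3·(5/28) + 4·(3/28) = 27/28.
E[X | Y = 4] = (27/28) / (2/7) = 27/8.

27/8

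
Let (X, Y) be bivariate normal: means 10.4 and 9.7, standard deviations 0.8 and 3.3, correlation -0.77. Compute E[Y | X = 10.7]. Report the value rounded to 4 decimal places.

The regression of Y on X has slope ρ·σ_Y/σ_X and passes through (μ_X, μ_Y).
E[Y | X=10.7] = 9.7 + (-0.77)·(3.3/0.8)·(10.7 − (10.4)) = 9.7 + (-3.1763)·(0.3) = 8.7471.

8.7471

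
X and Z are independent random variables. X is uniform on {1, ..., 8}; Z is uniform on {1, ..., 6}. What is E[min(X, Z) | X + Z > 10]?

49/10

Outcomes with X + Z > 10: (5,6), (6,5), (6,6), (7,4), (7,5), (7,6), (8,3), (8,4), (8,5), (8,6), each with probability 1/48.
E[min(X, Z) | X + Z > 10] = (5 + 5 + 6 + 4 + 5 + 6 + 3 + 4 + 5 + 6) / 10 = 49/10.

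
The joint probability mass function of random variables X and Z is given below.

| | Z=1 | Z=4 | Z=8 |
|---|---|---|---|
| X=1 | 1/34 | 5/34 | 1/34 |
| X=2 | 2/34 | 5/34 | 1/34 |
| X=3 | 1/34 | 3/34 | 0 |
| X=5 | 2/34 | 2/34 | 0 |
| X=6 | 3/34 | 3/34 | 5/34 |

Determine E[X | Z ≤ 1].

4

P(Z ≤ 1) = 9/34.
Σ X·P over the event = 1·(1/34) + 2·(2/34) + 3·(1/34) + 5·(2/34) + 6·(3/34) = 18/17.
E[X | Z ≤ 1] = (18/17) / (9/34) = 4.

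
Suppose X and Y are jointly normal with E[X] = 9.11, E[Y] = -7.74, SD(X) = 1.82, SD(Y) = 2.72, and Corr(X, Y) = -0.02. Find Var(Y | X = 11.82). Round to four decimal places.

7.3954

The conditional variance in a bivariate normal is σ_Y²(1 − ρ²), independent of x.
Var(Y | X=11.82) = (2.72)²·(1 − (-0.02)²) = 7.3984·0.9996 = 7.3954.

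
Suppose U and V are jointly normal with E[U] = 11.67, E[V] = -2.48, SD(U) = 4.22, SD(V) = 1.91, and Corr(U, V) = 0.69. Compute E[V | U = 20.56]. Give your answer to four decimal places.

For a bivariate normal, E[V | U=x] = μ_V + ρ·(σ_V/σ_U)·(x − μ_U).
E[V | U=20.56] = -2.48 + (0.69)·(1.91/4.22)·(20.56 − (11.67)) = -2.48 + (0.3123)·(8.89) = 0.2963.

0.2963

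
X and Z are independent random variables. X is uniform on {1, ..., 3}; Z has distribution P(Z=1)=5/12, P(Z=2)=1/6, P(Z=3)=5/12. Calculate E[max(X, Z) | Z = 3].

P(Z = 3) = 5/12.
Summing max(X,Z)·P(x,y) over outcomes with Z = 3 gives 5/4.
E[max(X, Z) | Z = 3] = (5/4) / (5/12) = 3.

3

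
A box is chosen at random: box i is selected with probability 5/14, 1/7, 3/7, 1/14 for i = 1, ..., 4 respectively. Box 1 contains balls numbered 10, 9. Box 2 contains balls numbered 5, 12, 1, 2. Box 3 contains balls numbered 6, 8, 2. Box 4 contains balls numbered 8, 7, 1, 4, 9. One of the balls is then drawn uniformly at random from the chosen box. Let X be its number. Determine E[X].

E[X | box 1] = (10+9)/2 = 19/2.
E[X | box 2] = (5+12+1+2)/4 = 5.
E[X | box 3] = (6+8+2)/3 = 16/3.
E[X | box 4] = (8+7+1+4+9)/5 = 29/5.
By the law of total expectation,
E[X] = (5/14)·(19/2) + (1/7)·(5) + (3/7)·(16/3) + (1/14)·(29/5) = 953/140.

953/140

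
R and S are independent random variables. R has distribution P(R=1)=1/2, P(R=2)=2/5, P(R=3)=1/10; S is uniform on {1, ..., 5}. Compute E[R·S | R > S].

17/6

P(R > S) = 3/25.
Summing RS·P(x,y) over outcomes with R > S gives 17/50.
E[R·S | R > S] = (17/50) / (3/25) = 17/6.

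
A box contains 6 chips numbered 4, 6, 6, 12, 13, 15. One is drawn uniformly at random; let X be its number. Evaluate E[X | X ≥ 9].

P(X ≥ 9) = 1/2.
Σ over the event: 12·1/6 + 13·1/6 + 15·1/6 = 20/3.
E[X | X ≥ 9] = (20/3) / (1/2) = 40/3.

40/3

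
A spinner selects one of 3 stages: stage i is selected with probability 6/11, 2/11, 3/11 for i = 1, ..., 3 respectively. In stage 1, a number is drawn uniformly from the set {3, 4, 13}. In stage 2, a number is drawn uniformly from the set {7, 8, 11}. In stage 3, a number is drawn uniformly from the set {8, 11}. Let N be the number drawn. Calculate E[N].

515/66

E[N | stage 1] = (3+4+13)/3 = 20/3.
E[N | stage 2] = (7+8+11)/3 = 26/3.
E[N | stage 3] = (8+11)/2 = 19/2.
E[N] = (6/11)·(20/3) + (2/11)·(26/3) + (3/11)·(19/2) = 515/66.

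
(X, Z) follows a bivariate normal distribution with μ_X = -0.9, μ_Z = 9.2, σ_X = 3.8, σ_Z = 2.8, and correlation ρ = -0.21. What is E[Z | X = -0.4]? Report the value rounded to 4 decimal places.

9.1226

The regression of Z on X has slope ρ·σ_Z/σ_X and passes through (μ_X, μ_Z).
E[Z | X=-0.4] = 9.2 + (-0.21)·(2.8/3.8)·(-0.4 − (-0.9)) = 9.2 + (-0.15474)·(0.5) = 9.1226.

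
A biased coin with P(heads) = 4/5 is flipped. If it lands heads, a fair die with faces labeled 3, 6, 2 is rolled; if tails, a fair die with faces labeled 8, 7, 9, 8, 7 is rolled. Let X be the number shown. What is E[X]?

337/75

E[X | heads] = (3+6+2)/3 = 11/3.
E[X | tails] = (8+7+9+8+7)/5 = 39/5.
By the law of total expectation,
E[X] = (4/5)·(11/3) + (1/5)·(39/5) = 337/75.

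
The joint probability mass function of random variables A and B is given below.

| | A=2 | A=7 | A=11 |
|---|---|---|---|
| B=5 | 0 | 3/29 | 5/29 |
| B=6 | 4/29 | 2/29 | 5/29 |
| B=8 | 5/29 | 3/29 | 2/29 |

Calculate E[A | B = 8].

P(B = 8) = 10/29.
Summing A·P(A=x,B=y) over the conditioning event gives 53/29.
E[A | B = 8] = (53/29) / (10/29) = 53/10.

53/10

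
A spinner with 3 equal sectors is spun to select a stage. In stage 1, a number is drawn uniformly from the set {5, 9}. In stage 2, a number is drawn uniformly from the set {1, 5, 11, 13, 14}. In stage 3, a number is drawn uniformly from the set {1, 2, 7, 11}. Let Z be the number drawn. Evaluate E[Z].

E[Z | stage 1] = (5+9)/2 = 7.
E[Z | stage 2] = (1+5+11+13+14)/5 = 44/5.
E[Z | stage 3] = (1+2+7+11)/4 = 21/4.
By the law of total expectation,
E[Z] = (1/3)·(7) + (1/3)·(44/5) + (1/3)·(21/4) = 421/60.

421/60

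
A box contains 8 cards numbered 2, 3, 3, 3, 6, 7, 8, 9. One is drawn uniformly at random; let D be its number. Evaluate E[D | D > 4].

15/2

P(D > 4) = 1/2.
Σ over the event: 6·1/8 + 7·1/8 + 8·1/8 + 9·1/8 = 15/4.
E[D | D > 4] = (15/4) / (1/2) = 15/2.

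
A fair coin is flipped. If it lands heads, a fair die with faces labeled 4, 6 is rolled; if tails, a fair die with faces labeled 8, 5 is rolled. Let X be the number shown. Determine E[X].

23/4

E[X | heads] = (4+6)/2 = 5.
E[X | tails] = (8+5)/2 = 13/2.
By the law of total expectation,
E[X] = (1/2)·(5) + (1/2)·(13/2) = 23/4.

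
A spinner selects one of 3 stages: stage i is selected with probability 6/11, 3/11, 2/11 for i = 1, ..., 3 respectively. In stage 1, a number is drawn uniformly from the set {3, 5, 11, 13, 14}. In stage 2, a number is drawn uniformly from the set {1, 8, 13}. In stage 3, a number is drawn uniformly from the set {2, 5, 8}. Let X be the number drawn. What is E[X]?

436/55

E[X | stage 1] = (3+5+11+13+14)/5 = 46/5.
E[X | stage 2] = (1+8+13)/3 = 22/3.
E[X | stage 3] = (2+5+8)/3 = 5.
E[X] = (6/11)·(46/5) + (3/11)·(22/3) + (2/11)·(5) = 436/55.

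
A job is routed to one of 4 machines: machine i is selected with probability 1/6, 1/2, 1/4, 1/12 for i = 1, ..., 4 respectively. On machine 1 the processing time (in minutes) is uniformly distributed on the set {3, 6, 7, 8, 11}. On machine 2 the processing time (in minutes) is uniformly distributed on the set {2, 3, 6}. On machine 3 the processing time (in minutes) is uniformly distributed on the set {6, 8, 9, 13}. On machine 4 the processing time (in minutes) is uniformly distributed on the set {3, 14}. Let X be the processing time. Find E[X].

143/24

E[X | machine 1] = (3+6+7+8+11)/5 = 7.
E[X | machine 2] = (2+3+6)/3 = 11/3.
E[X | machine 3] = (6+8+9+13)/4 = 9.
E[X | machine 4] = (3+14)/2 = 17/2.
E[X] = (1/6)·(7) + (1/2)·(11/3) + (1/4)·(9) + (1/12)·(17/2) = 143/24.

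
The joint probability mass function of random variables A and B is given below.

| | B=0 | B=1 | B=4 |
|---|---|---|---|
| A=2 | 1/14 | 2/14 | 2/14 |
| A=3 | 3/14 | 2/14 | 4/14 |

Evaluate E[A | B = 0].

11/4

P(B = 0) = 2/7.
Σ A·P over the event = 2·(1/14) + 3·(3/14) = 11/14.
E[A | B = 0] = (11/14) / (2/7) = 11/4.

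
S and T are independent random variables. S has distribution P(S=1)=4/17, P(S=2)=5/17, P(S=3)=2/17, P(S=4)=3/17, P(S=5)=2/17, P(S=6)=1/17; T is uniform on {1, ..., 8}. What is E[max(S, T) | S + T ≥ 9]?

41/6

P(S + T ≥ 9) = 6/17.
Summing max(S,T)·P(x,y) over outcomes with S + T ≥ 9 gives 41/17.
E[max(S, T) | S + T ≥ 9] = (41/17) / (6/17) = 41/6.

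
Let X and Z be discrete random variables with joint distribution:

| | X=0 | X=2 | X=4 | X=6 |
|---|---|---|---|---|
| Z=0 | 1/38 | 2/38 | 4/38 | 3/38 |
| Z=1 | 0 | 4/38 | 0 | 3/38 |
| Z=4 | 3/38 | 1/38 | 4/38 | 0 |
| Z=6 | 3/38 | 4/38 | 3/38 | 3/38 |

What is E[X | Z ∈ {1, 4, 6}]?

P(Z ∈ {1, 4, 6}) = 14/19.
Summing X·P(X=x,Z=y) over the conditioning event gives 41/19.
E[X | Z ∈ {1, 4, 6}] = (41/19) / (14/19) = 41/14.

41/14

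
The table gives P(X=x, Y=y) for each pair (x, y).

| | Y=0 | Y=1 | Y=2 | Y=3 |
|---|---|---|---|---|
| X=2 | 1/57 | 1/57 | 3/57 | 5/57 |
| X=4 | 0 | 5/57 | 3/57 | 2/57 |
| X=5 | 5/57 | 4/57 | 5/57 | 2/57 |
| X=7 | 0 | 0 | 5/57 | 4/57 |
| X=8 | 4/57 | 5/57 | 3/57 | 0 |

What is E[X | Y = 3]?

P(Y = 3) = 13/57.
Σ X·P over the event = 2·(5/57) + 4·(2/57) + 5·(2/57) + 7·(4/57) = 56/57.
E[X | Y = 3] = (56/57) / (13/57) = 56/13.

56/13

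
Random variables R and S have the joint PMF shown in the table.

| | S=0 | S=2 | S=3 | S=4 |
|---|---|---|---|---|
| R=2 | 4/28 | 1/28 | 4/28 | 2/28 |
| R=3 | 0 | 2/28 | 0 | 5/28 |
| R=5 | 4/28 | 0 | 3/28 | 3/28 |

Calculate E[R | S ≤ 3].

59/18

P(S ≤ 3) = 9/14.
Σ R·P over the event = 2·(4/28) + 2·(1/28) + 2·(4/28) + 3·(2/28) + 5·(4/28) + 5·(3/28) = 59/28.
E[R | S ≤ 3] = (59/28) / (9/14) = 59/18.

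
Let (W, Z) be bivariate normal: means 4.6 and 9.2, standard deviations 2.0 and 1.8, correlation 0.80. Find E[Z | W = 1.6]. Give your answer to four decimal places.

The regression of Z on W has slope ρ·σ_Z/σ_W and passes through (μ_W, μ_Z).
E[Z | W=1.6] = 9.2 + (0.80)·(1.8/2.0)·(1.6 − (4.6)) = 9.2 + (0.72)·(-3) = 7.0400.

7.0400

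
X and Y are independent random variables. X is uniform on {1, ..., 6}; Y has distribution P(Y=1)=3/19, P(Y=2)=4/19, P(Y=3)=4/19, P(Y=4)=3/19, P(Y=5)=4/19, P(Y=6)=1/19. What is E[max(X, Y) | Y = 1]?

P(Y = 1) = 3/19.
Summing max(X,Y)·P(x,y) over outcomes with Y = 1 gives 21/38.
E[max(X, Y) | Y = 1] = (21/38) / (3/19) = 7/2.

7/2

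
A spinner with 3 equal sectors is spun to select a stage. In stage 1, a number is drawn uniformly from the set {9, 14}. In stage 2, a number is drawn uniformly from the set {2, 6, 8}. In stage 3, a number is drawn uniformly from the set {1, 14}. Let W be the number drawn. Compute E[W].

73/9

E[W | stage 1] = (9+14)/2 = 23/2.
E[W | stage 2] = (2+6+8)/3 = 16/3.
E[W | stage 3] = (1+14)/2 = 15/2.
By the law of total expectation,
E[W] = (1/3)·(23/2) + (1/3)·(16/3) + (1/3)·(15/2) = 73/9.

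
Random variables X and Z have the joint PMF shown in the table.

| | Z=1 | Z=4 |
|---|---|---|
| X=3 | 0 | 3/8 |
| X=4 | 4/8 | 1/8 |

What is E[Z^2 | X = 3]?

P(X = 3) = 3/8.
Summing Z^2·P(X=x,Z=y) over the conditioning event gives 6.
E[Z^2 | X = 3] = (6) / (3/8) = 16.

16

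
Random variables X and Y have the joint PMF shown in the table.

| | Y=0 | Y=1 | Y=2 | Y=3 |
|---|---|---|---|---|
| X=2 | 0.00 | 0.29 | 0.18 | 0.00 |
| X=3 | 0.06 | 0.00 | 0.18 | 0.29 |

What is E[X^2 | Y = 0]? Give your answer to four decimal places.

P(Y = 0) = 0.06.
Σ X^2·P over the event = 9·(0.06) = 0.54.
E[X^2 | Y = 0] = (0.54) / (0.06) = 9.0000.

9.0000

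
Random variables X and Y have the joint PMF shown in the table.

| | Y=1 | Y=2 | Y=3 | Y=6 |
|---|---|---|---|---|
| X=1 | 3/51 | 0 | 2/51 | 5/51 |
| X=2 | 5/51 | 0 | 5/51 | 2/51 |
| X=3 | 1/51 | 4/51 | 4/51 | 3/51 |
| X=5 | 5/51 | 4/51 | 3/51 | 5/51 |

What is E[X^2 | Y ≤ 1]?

157/14

P(Y ≤ 1) = 14/51.
Summing X^2·P(X=x,Y=y) over the conditioning event gives 157/51.
E[X^2 | Y ≤ 1] = (157/51) / (14/51) = 157/14.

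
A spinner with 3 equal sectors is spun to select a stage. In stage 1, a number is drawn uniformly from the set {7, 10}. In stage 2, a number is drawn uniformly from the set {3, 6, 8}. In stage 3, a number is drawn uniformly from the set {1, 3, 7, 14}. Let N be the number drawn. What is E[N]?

E[N | stage 1] = (7+10)/2 = 17/2.
E[N | stage 2] = (3+6+8)/3 = 17/3.
E[N | stage 3] = (1+3+7+14)/4 = 25/4.
E[N] = (1/3)·(17/2) + (1/3)·(17/3) + (1/3)·(25/4) = 245/36.

245/36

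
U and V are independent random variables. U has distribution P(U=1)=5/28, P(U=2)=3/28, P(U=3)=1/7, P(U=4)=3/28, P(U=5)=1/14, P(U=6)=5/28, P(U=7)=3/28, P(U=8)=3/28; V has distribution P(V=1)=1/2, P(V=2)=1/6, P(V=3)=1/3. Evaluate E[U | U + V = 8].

113/18

P(U + V = 8) = 3/28.
Summing U·P(x,y) over outcomes with U + V = 8 gives 113/168.
E[U | U + V = 8] = (113/168) / (3/28) = 113/18.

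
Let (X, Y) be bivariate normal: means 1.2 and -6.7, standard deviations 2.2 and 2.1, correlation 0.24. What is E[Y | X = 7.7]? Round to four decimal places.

For a bivariate normal, E[Y | X=x] = μ_Y + ρ·(σ_Y/σ_X)·(x − μ_X).
E[Y | X=7.7] = -6.7 + (0.24)·(2.1/2.2)·(7.7 − (1.2)) = -6.7 + (0.22909)·(6.5) = -5.2109.

-5.2109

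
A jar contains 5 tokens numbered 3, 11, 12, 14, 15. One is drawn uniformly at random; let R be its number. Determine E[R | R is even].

P(R is even) = 2/5.
Σ over the event: 12·1/5 + 14·1/5 = 26/5.
E[R | R is even] = (26/5) / (2/5) = 13.

13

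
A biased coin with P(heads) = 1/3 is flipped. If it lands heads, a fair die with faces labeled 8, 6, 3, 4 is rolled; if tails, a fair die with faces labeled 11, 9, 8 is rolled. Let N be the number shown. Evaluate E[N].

287/36

E[N | heads] = (8+6+3+4)/4 = 21/4.
E[N | tails] = (11+9+8)/3 = 28/3.
By the law of total expectation,
E[N] = (1/3)·(21/4) + (2/3)·(28/3) = 287/36.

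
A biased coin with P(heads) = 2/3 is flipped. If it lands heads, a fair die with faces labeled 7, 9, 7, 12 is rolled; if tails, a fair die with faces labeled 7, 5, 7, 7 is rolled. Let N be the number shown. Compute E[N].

E[N | heads] = (7+9+7+12)/4 = 35/4.
E[N | tails] = (7+5+7+7)/4 = 13/2.
E[N] = (2/3)·(35/4) + (1/3)·(13/2) = 8.

8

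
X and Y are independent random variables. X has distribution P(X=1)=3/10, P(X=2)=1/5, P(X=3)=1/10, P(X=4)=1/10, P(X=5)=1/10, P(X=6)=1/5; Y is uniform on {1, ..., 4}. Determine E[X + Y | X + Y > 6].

57/7

P(X + Y > 6) = 7/20.
Summing (X+Y)·P(x,y) over outcomes with X + Y > 6 gives 57/20.
E[X + Y | X + Y > 6] = (57/20) / (7/20) = 57/7.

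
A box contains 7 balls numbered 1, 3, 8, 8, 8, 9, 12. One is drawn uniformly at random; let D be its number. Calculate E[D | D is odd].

P(D is odd) = 3/7.
Σ over the event: 1·1/7 + 3·1/7 + 9·1/7 = 13/7.
E[D | D is odd] = (13/7) / (3/7) = 13/3.

13/3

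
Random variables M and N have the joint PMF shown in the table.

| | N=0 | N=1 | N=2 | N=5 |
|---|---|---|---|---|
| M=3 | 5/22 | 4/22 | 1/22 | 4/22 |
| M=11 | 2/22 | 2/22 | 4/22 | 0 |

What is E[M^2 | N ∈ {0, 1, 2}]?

529/9

P(N ∈ {0, 1, 2}) = 9/11.
Σ M^2·P over the event = 9·(5/22) + 9·(4/22) + 9·(1/22) + 121·(2/22) + 121·(2/22) + 121·(4/22) = 529/11.
E[M^2 | N ∈ {0, 1, 2}] = (529/11) / (9/11) = 529/9.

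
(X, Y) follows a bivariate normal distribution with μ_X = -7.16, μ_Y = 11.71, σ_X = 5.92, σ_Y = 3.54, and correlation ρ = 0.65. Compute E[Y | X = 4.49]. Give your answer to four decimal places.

16.2382

For a bivariate normal, E[Y | X=x] = μ_Y + ρ·(σ_Y/σ_X)·(x − μ_X).
E[Y | X=4.49] = 11.71 + (0.65)·(3.54/5.92)·(4.49 − (-7.16)) = 11.71 + (0.38868243)·(11.65) = 16.2382.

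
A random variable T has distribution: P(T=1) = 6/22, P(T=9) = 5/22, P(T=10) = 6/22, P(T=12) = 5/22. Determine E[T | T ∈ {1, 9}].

51/11

P(T ∈ {1, 9}) = 1/2.
Σ over the event: 1·3/11 + 9·5/22 = 51/22.
E[T | T ∈ {1, 9}] = (51/22) / (1/2) = 51/11.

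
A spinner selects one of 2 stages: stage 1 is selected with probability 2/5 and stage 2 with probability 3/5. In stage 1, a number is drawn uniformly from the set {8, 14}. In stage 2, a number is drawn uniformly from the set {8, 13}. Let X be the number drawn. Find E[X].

107/10

E[X | stage 1] = (8+14)/2 = 11.
E[X | stage 2] = (8+13)/2 = 21/2.
By the law of total expectation,
E[X] = (2/5)·(11) + (3/5)·(21/2) = 107/10.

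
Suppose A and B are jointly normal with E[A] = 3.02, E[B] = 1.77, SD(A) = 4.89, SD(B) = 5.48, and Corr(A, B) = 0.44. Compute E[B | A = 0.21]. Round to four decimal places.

0.3844

E[B | A=x] = μ_B + ρ(σ_B/σ_A)(x − μ_A) for jointly normal variables.
E[B | A=0.21] = 1.77 + (0.44)·(5.48/4.89)·(0.21 − (3.02)) = 1.77 + (0.49309)·(-2.81) = 0.3844.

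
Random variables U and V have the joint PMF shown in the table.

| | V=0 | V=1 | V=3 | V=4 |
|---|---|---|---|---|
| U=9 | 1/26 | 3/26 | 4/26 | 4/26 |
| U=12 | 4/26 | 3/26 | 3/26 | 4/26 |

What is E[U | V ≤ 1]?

P(V ≤ 1) = 11/26.
Σ U·P over the event = 9·(1/26) + 9·(3/26) + 12·(4/26) + 12·(3/26) = 60/13.
E[U | V ≤ 1] = (60/13) / (11/26) = 120/11.

120/11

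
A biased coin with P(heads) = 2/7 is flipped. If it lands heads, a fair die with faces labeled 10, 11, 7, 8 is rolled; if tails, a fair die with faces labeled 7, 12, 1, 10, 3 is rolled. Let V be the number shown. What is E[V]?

51/7

E[V | heads] = (10+11+7+8)/4 = 9.
E[V | tails] = (7+12+1+10+3)/5 = 33/5.
E[V] = (2/7)·(9) + (5/7)·(33/5) = 51/7.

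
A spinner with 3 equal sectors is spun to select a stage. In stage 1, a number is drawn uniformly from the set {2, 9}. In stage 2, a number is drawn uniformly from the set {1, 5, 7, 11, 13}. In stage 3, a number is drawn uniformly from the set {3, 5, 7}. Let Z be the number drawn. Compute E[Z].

E[Z | stage 1] = (2+9)/2 = 11/2.
E[Z | stage 2] = (1+5+7+11+13)/5 = 37/5.
E[Z | stage 3] = (3+5+7)/3 = 5.
By the law of total expectation,
E[Z] = (1/3)·(11/2) + (1/3)·(37/5) + (1/3)·(5) = 179/30.

179/30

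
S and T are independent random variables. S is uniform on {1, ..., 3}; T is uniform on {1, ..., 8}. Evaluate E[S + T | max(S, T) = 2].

P(max(S, T) = 2) = 1/8.
Summing (S+T)·P(x,y) over outcomes with max(S, T) = 2 gives 5/12.
E[S + T | max(S, T) = 2] = (5/12) / (1/8) = 10/3.

10/3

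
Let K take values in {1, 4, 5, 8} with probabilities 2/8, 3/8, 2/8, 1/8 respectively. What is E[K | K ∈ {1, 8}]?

P(K ∈ {1, 8}) = 3/8.
Σ over the event: 1·1/4 + 8·1/8 = 5/4.
E[K | K ∈ {1, 8}] = (5/4) / (3/8) = 10/3.

10/3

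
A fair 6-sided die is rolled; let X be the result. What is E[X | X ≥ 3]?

9/2

Given X ≥ 3, X is equally likely to be any of {3, 4, 5, 6}.
E[X | X ≥ 3] = (3 + 4 + 5 + 6) / 4 = 9/2.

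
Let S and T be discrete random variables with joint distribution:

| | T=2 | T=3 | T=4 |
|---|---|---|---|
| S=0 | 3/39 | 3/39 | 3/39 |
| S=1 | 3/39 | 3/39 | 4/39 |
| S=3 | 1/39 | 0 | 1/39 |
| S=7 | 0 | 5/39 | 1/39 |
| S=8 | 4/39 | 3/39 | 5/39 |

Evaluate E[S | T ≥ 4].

P(T ≥ 4) = 14/39.
Σ S·P over the event = 0·(3/39) + 1·(4/39) + 3·(1/39) + 7·(1/39) + 8·(5/39) = 18/13.
E[S | T ≥ 4] = (18/13) / (14/39) = 27/7.

27/7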